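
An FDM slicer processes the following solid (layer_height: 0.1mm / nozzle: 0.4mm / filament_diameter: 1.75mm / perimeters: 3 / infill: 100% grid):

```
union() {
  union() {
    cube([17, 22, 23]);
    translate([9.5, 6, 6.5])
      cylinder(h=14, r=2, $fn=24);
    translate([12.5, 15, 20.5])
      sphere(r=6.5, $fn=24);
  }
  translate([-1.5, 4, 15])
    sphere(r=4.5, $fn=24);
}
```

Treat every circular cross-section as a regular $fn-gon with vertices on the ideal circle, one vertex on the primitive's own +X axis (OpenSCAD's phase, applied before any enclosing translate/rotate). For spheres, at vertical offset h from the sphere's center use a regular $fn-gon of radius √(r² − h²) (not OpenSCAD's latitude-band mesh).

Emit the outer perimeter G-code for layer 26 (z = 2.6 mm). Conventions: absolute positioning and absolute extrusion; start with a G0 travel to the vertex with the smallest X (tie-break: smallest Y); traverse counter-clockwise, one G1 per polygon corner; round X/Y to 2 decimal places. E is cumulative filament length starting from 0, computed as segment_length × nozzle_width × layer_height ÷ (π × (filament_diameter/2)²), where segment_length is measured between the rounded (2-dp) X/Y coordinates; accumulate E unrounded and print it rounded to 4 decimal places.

At z = 2.6 mm: the 17×22 cube contributes its full rectangle; the cylinder at (9.5, 6) is absent (z outside [6.5, 20.5]); the sphere at (12.5, 15) is not intersected at this z (|z−center|=17.900 > r=6.5); Combining (union): only the 17×22 cube is present, so the union is just that shape — 1 connected region; the sphere at (-1.5, 4) is absent (|z−center|=12.400 > r=4.5); Merging all regions: only that combined region is present, so the union is just that shape — 1 connected region. The outline is a single polygon with 4 vertices. Extrusion per mm of travel: 0.4 × 0.1 / (π × 0.875²) = 0.016630. Accumulating E over each segment gives final E = 1.2971.

G0 X0.00 Y0.00 Z2.60
G1 X17.00 Y0.00 E0.2827
G1 X17.00 Y22.00 E0.6486
G1 X0.00 Y22.00 E0.9313
G1 X0.00 Y0.00 E1.2971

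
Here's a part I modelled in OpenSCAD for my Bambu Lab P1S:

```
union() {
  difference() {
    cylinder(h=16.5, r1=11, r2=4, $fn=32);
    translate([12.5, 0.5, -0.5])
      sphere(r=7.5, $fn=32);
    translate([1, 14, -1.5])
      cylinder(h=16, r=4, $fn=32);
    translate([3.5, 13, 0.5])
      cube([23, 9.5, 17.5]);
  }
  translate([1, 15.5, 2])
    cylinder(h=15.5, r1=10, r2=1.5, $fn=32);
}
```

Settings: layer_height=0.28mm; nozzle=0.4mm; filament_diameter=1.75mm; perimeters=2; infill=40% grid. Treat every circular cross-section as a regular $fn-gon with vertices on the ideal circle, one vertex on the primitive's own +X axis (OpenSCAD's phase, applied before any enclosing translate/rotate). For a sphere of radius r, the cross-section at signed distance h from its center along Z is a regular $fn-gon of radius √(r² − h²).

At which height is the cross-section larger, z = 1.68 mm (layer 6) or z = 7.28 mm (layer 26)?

layer 26 (z = 7.28 mm)

Layer 6 (z = 1.68): the cone: at t=0.102 of its height the radius interpolates to r₁+(r₂−r₁)t = 10.287, giving a regular 32-gon of that circumradius (area = (32/2)·10.287²·sin(360°/32) = 330.34 mm²); the r=7.5 sphere at (12.5, 0.5) slices to a regular 32-gon of circumradius 7.176 (√(r²−h²) with h=2.18 from center) (area = (32/2)·7.176²·sin(360°/32) = 160.75 mm²); the r=4 cylinder at (1, 14) contributes a regular 32-gon of circumradius 4 (area = (32/2)·4.000²·sin(360°/32) = 49.94 mm²); the cube at (3.5, 13) is present — its section is the full 23×9.5 rectangle (area 218.50 mm²); Subtracting the remaining from the first: starting from the cone (330.34 mm²), the r=7.5 sphere at (12.5, 0.5) partially overlaps it — only the 39.82 mm² overlap (of its 160.75 mm²) is removed, clipping the outline; the r=4 cylinder at (1, 14) partially overlaps it — only the 0.30 mm² overlap (of its 49.94 mm²) is removed, clipping the outline; the 23×9.5 cube at (3.5, 13) misses the remaining region (no effect) — area = 290.22 mm²; the cone at (1, 15.5) is absent (z outside [2, 17.5]); Merging all regions: only the result so far is present, so the union is just that shape — area = 290.22 mm². So its area = 290.22 mm². Layer 26 (z = 7.28): the cone: at t=0.441 of its height the radius interpolates to r₁+(r₂−r₁)t = 7.912, giving a regular 32-gon of that circumradius (area = (32/2)·7.912²·sin(360°/32) = 195.38 mm²); the sphere at (12.5, 0.5) is not intersected at this z (|z−center|=7.780 > r=7.5); the r=4 cylinder at (1, 14) gives a regular 32-gon of circumradius 4 (constant along its height) (area = (32/2)·4.000²·sin(360°/32) = 49.94 mm²); the 23×9.5 cube at (3.5, 13) contributes its full rectangle (area 218.50 mm²); After the difference (first − rest): starting from the cone (195.38 mm²), the r=4 cylinder at (1, 14) misses the remaining region (no effect); the 23×9.5 cube at (3.5, 13) misses the remaining region (no effect) — area = 195.38 mm²; the cone at (1, 15.5) (r1=10→r2=1.5) has section circumradius 7.105 here — a regular 32-gon (area = (32/2)·7.105²·sin(360°/32) = 157.55 mm²); Taking the union: the 2 present regions are separate (no shared area or edge), so areas and boundary lengths simply add and each stays a separate island — area = 352.93 mm². So its area = 352.93 mm². Layer 26 is larger (352.93 vs 290.22 mm²).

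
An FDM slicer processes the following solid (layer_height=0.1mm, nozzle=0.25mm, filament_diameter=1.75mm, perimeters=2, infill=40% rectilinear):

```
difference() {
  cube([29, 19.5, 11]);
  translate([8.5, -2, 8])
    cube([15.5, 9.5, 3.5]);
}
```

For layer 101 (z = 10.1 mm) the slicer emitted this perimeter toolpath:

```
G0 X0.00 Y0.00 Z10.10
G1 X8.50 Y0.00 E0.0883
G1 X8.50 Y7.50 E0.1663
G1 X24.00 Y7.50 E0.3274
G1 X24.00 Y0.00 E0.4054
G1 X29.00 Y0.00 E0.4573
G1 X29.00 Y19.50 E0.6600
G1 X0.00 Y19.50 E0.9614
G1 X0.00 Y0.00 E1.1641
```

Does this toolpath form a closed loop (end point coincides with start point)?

yes

Start point (G0): (0.00, 0.00). End point (last G1): the path returns to the start — closed.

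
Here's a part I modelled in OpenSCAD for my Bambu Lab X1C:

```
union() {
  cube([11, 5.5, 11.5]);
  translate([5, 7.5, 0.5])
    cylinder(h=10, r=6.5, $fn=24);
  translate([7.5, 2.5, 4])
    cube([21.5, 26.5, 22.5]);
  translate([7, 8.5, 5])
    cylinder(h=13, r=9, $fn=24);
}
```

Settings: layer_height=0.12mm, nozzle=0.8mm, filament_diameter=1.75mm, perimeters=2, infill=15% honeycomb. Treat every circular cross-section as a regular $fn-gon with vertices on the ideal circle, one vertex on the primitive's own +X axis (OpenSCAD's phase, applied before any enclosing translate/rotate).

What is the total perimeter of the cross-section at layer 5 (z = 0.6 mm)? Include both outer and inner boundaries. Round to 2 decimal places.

46.79 mm

At z = 0.6 mm: the cube (footprint 11×5.5) is included at this height (perimeter 33.00 mm); the r=6.5 cylinder at (5, 7.5) contributes a regular 24-gon of circumradius 6.5 (perimeter = 2·24·6.500·sin(180°/24) = 40.72 mm); the cube at (7.5, 2.5) does not reach this height (z outside [4, 26.5]); the cylinder at (7, 8.5) does not reach this height (z outside [5, 18]); Taking the union: the regions partially overlap (shared area 38.77 mm²), so the edge portions inside another operand are dropped and the merged outline is re-measured after clipping — boundary = 46.79 mm. Overall, the cross-section is a single solid region. Total boundary length (outer) = 46.79 mm.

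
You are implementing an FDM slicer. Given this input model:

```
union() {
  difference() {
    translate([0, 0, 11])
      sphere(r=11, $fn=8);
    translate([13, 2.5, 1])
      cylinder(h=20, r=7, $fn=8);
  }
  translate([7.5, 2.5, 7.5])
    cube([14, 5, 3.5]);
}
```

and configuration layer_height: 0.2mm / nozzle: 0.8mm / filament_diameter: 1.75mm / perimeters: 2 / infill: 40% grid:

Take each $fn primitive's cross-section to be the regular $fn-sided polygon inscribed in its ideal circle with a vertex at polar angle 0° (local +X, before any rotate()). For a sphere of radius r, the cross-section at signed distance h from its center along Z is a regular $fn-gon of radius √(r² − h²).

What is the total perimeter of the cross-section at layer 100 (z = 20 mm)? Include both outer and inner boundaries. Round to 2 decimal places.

At z = 20 mm: the r=11 sphere slices to a regular 8-gon of circumradius 6.325 (√(r²−h²) with h=9 from center) (perimeter = 2·8·6.325·sin(180°/8) = 38.72 mm); the r=7 cylinder at (13, 2.5) contributes a regular 8-gon of circumradius 7 (perimeter = 2·8·7.000·sin(180°/8) = 42.86 mm); Taking the first minus the rest: starting from the r=11 sphere, the r=7 cylinder at (13, 2.5) misses the remaining region (no effect) — boundary = 38.72 mm; the cube at (7.5, 2.5) is absent (z outside [7.5, 11]); Merging all regions: only the result so far is present, so the union is just that shape — boundary = 38.72 mm. Overall, the cross-section is a single solid region. Total boundary length (outer) = 38.72 mm.

38.72 mm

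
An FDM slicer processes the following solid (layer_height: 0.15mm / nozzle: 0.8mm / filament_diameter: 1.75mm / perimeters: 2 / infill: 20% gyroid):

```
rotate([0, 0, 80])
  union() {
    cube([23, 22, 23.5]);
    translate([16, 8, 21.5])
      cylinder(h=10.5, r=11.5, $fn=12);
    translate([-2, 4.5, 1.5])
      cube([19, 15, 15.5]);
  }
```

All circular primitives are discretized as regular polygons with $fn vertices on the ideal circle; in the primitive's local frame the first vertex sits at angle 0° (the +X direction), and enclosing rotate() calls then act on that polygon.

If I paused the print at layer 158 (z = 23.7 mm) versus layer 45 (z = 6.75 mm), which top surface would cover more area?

Layer 158 (z = 23.7): the cube does not reach this height (z outside [0, 23.5]); the cylinder at (16, 8): section is a regular 12-gon, circumradius r=11.5 (area = (12/2)·11.500²·sin(360°/12) = 396.75 mm²); the cube at (-2, 4.5) does not reach this height (z outside [1.5, 17]); Merging all regions: only the r=11.5 cylinder at (16, 8) is present, so the union is just that shape — area = 396.75 mm²; (rotated 80° about Z; rotation is an isometry so areas/perimeters/island counts are preserved). So its area = 396.75 mm². Layer 45 (z = 6.75): the cube (footprint 23×22) is included at this height (area 506.00 mm²); the cylinder at (16, 8) is absent (z outside [21.5, 32]); the 19×15 cube at (-2, 4.5) contributes its full rectangle (area 285.00 mm²); Taking the union: the regions partially overlap — summed areas 791.00 mm² minus the doubly-counted overlap 255.00 mm² gives 536.00 mm² — area = 536.00 mm²; (rotated 80° about Z; rotation is an isometry so areas/perimeters/island counts are preserved). So its area = 536.00 mm². Layer 45 is larger (536.00 vs 396.75 mm²).

layer 45 (z = 6.75 mm)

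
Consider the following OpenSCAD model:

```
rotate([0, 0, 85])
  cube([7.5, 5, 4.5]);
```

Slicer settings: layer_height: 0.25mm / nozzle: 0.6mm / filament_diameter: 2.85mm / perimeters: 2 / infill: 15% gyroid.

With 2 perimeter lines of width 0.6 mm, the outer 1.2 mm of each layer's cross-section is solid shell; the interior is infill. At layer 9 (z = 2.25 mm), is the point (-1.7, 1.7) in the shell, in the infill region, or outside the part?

At z = 2.25 mm: the cube is present — its section is the full 7.5×5 rectangle; (whole slice rotated 85° about Z — lengths, areas and connectivity unchanged). Overall, the cross-section is a single solid region. Undo the 85° rotation: the query point maps to (1.545, 1.842) in the un-rotated model frame. The nearest boundary edge runs (0.00, 5.00)→(0.00, 0.00); distance from the point to it = 1.55 mm. The point is inside the cross-section and 1.55 mm from the nearest boundary — more than the 1.2 mm shell width (2 × 0.6), so it's in the infill interior.

infill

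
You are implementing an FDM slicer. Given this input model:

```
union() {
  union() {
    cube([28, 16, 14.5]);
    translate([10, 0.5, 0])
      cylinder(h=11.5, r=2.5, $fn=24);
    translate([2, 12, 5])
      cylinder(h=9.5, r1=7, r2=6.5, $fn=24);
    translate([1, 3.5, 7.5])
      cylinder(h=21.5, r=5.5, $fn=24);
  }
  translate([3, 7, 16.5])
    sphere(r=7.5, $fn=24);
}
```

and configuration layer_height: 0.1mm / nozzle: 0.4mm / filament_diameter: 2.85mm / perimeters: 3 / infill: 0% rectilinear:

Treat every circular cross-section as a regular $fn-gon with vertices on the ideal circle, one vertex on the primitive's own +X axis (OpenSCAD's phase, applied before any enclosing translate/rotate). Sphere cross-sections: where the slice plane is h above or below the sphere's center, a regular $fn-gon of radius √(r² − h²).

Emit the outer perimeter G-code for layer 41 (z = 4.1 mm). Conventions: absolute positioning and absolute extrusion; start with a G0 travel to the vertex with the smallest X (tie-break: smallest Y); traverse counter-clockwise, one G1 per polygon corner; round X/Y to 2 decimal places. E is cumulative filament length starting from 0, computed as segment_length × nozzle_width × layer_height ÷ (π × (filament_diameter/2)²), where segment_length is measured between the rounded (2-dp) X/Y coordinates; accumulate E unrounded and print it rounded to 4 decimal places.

At z = 4.1 mm: the cube is present — its section is the full 28×16 rectangle; the r=2.5 cylinder at (10, 0.5) gives a regular 24-gon of circumradius 2.5 (constant along its height); the cone at (2, 12) is not intersected at this z (z outside [5, 14.5]); the cylinder at (1, 3.5) is not intersected at this z (z outside [7.5, 29]); Combining (union): the regions partially overlap (shared area 12.17 mm²), so overlapping operands fuse into one piece — 1 connected region; the sphere at (3, 7) does not reach this height (|z−center|=12.400 > r=7.5); Taking the union: only that combined region is present, so the union is just that shape — 1 connected region. The outline is a single polygon with 17 vertices. Extrusion per mm of travel: 0.4 × 0.1 / (π × 1.425²) = 0.006270. Accumulating E over each segment gives final E = 0.5641.

G0 X0.00 Y0.00 Z4.10
G1 X7.57 Y0.00 E0.0475
G1 X7.59 Y-0.15 E0.0484
G1 X7.83 Y-0.75 E0.0525
G1 X8.23 Y-1.27 E0.0566
G1 X8.75 Y-1.67 E0.0607
G1 X9.35 Y-1.91 E0.0647
G1 X10.00 Y-2.00 E0.0689
G1 X10.65 Y-1.91 E0.0730
G1 X11.25 Y-1.67 E0.0770
G1 X11.77 Y-1.27 E0.0811
G1 X12.17 Y-0.75 E0.0853
G1 X12.41 Y-0.15 E0.0893
G1 X12.43 Y0.00 E0.0903
G1 X28.00 Y0.00 E0.1879
G1 X28.00 Y16.00 E0.2882
G1 X0.00 Y16.00 E0.4638
G1 X0.00 Y0.00 E0.5641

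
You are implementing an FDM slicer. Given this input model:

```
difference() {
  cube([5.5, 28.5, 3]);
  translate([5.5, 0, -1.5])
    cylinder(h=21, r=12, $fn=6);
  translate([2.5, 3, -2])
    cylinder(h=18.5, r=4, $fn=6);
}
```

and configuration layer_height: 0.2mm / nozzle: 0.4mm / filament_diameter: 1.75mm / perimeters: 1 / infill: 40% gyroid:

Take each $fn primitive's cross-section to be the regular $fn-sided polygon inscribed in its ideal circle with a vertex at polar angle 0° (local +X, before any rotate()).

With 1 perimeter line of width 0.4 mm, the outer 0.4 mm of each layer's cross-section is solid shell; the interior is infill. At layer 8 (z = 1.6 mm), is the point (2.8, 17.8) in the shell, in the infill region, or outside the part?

infill

At z = 1.6 mm: the cube (footprint 5.5×28.5) is included at this height; the cylinder at (5.5, 0): section is a regular 6-gon, circumradius r=12; the r=4 cylinder at (2.5, 3) gives a regular 6-gon of circumradius 4 (constant along its height); After the difference (first − rest): starting from the 5.5×28.5 cube, the r=12 cylinder at (5.5, 0) partially overlaps it — only the 57.16 mm² overlap (of its 374.12 mm²) is removed, clipping the outline; the r=4 cylinder at (2.5, 3) misses the remaining region (no effect) — 1 connected region. Overall, the cross-section is a single solid region. The nearest boundary edge runs (5.50, 28.50)→(5.50, 10.39); distance from the point to it = 2.70 mm. The point is inside the cross-section and 2.70 mm from the nearest boundary — more than the 0.4 mm shell width (1 × 0.4), so it's in the infill interior.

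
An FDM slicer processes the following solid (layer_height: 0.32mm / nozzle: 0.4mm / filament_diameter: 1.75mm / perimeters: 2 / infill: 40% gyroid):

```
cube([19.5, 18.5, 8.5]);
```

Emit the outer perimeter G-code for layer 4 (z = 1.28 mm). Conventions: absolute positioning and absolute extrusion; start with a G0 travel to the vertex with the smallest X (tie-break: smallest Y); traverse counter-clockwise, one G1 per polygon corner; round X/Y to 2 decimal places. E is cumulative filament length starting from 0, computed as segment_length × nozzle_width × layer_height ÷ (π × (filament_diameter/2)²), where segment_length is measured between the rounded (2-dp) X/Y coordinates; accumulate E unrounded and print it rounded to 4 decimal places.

At z = 1.28 mm: the cube (footprint 19.5×18.5) is included at this height. The outline is a single polygon with 4 vertices. Extrusion per mm of travel: 0.4 × 0.32 / (π × 0.875²) = 0.053216. Accumulating E over each segment gives final E = 4.0444.

G0 X0.00 Y0.00 Z1.28
G1 X19.50 Y0.00 E1.0377
G1 X19.50 Y18.50 E2.0222
G1 X0.00 Y18.50 E3.0599
G1 X0.00 Y0.00 E4.0444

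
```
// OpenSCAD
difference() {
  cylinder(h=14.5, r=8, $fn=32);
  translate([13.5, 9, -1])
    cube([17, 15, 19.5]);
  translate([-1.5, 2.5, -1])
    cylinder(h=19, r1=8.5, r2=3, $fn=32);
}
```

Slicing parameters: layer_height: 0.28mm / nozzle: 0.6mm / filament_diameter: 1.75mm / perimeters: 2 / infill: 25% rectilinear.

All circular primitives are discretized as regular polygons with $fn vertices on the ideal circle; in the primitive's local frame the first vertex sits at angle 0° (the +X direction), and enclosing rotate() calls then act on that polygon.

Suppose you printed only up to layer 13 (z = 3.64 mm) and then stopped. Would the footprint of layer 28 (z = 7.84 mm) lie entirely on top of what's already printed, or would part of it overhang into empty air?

Compare the two slices. At z = 3.64: the r=8 cylinder contributes a regular 32-gon of circumradius 8 (area = (32/2)·8.000²·sin(360°/32) = 199.77 mm²); the 17×15 cube at (13.5, 9) contributes its full rectangle (area 255.00 mm²); the cone at (-1.5, 2.5): at t=0.244 of its height the radius interpolates to r₁+(r₂−r₁)t = 7.157, giving a regular 32-gon of that circumradius (area = (32/2)·7.157²·sin(360°/32) = 159.88 mm²); Subtracting the remaining from the first: starting from the r=8 cylinder (199.77 mm²), the 17×15 cube at (13.5, 9) misses the remaining region (no effect); the cone at (-1.5, 2.5) partially overlaps it — only the 134.18 mm² overlap (of its 159.88 mm²) is removed, clipping the outline — area = 65.60 mm². At z = 7.84: the r=8 cylinder contributes a regular 32-gon of circumradius 8 (area = (32/2)·8.000²·sin(360°/32) = 199.77 mm²); the cube at (13.5, 9) is present — its section is the full 17×15 rectangle (area 255.00 mm²); the cone at (-1.5, 2.5) contributes a regular 32-gon of circumradius 5.941 (interpolated between r1=8.5 and r2=3 at t=0.465) (area = (32/2)·5.941²·sin(360°/32) = 110.17 mm²); Taking the first minus the rest: starting from the r=8 cylinder (199.77 mm²), the 17×15 cube at (13.5, 9) misses the remaining region (no effect); the cone at (-1.5, 2.5) partially overlaps it — only the 104.03 mm² overlap (of its 110.17 mm²) is removed, clipping the outline — area = 95.74 mm². Checking containment: at z = 7.84 the cross-section extends beyond the z = 3.64 cross-section by about 30.14 mm².

part overhangs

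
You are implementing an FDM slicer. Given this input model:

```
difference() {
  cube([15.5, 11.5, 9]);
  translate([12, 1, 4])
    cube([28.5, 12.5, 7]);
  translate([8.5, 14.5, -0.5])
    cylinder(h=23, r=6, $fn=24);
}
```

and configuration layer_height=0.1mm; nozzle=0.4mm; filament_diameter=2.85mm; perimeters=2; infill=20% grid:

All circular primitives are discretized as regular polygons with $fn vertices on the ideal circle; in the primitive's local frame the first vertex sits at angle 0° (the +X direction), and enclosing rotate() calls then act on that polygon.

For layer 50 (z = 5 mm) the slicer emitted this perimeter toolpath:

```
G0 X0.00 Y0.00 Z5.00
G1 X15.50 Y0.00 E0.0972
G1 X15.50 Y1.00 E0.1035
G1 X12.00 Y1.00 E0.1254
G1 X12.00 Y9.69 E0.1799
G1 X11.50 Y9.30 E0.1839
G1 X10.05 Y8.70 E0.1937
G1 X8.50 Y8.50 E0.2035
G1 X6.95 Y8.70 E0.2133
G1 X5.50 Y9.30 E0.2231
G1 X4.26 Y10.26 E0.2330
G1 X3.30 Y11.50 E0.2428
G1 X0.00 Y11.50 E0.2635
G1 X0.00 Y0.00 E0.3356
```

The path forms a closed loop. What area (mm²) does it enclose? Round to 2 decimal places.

Apply the shoelace formula to the sequence of (X, Y) vertices; enclosed area = 121.53 mm².

121.53 mm²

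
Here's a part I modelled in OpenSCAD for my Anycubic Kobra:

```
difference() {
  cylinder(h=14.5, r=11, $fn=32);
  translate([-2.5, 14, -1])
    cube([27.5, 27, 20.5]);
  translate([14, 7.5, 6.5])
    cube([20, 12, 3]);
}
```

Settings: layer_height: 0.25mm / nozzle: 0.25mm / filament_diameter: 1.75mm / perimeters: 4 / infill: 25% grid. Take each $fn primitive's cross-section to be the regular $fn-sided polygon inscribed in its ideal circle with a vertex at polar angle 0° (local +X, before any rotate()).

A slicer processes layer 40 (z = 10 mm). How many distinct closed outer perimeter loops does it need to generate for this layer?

1

At z = 10 mm: the cylinder: section is a regular 32-gon, circumradius r=11; the cube at (-2.5, 14) (footprint 27.5×27) is included at this height; the cube at (14, 7.5) is absent (z outside [6.5, 9.5]); After the difference (first − rest): starting from the r=11 cylinder, the 27.5×27 cube at (-2.5, 14) misses the remaining region (no effect) — 1 connected region. The result has 1 disconnected region.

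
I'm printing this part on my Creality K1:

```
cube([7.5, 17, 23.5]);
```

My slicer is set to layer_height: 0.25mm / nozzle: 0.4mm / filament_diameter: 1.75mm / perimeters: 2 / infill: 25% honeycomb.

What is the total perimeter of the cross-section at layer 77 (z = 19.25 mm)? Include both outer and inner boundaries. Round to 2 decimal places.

At z = 19.25 mm: the cube is present — its section is the full 7.5×17 rectangle (perimeter 49.00 mm). Overall, the cross-section is a single solid region. Total boundary length (outer) = 49.00 mm.

49.00 mm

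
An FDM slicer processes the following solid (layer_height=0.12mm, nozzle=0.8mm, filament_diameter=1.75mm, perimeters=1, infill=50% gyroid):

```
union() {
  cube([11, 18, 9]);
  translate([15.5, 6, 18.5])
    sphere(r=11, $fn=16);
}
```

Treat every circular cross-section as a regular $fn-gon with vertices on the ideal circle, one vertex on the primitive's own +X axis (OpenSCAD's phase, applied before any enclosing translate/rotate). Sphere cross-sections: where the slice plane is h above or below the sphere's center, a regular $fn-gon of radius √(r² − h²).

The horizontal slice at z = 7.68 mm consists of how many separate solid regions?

2

At z = 7.68 mm: the cube is present — its section is the full 11×18 rectangle; the sphere at (15.5, 6): section is a regular 16-gon, circumradius = √(r²−h²) = √(11²−10.82²) = 1.982; Combining (union): the 2 present regions are separate (no shared area or edge), so areas and boundary lengths simply add and each stays a separate island — 2 connected regions. The result has 2 disconnected regions.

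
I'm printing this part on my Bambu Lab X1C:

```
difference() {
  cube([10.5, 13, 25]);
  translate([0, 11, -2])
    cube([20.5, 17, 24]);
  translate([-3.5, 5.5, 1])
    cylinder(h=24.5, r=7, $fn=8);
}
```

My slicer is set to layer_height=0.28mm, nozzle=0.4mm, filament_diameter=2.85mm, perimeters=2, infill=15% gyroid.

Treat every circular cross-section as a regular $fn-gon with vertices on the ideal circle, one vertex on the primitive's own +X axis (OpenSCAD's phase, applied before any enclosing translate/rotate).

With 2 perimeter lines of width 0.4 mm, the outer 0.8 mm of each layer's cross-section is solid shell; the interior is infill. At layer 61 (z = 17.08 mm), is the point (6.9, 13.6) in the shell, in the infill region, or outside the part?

outside

At z = 17.08 mm: the cube (footprint 10.5×13) is included at this height; the cube at (0, 11) is present — its section is the full 20.5×17 rectangle; the cylinder at (-3.5, 5.5): section is a regular 8-gon, circumradius r=7; Taking the first minus the rest: starting from the 10.5×13 cube, the 20.5×17 cube at (0, 11) partially overlaps it — only the 21.00 mm² overlap (of its 348.50 mm²) is removed, clipping the outline; the r=7 cylinder at (-3.5, 5.5) partially overlaps it — only the 25.36 mm² overlap (of its 138.59 mm²) is removed, clipping the outline — 1 connected region. Overall, the cross-section is a single solid region. The nearest boundary edge runs (0.12, 11.00)→(10.50, 11.00); distance from the point to it = 2.60 mm. The point is not inside any of the regions above, so it lies outside the cross-section (2.60 mm from the nearest boundary).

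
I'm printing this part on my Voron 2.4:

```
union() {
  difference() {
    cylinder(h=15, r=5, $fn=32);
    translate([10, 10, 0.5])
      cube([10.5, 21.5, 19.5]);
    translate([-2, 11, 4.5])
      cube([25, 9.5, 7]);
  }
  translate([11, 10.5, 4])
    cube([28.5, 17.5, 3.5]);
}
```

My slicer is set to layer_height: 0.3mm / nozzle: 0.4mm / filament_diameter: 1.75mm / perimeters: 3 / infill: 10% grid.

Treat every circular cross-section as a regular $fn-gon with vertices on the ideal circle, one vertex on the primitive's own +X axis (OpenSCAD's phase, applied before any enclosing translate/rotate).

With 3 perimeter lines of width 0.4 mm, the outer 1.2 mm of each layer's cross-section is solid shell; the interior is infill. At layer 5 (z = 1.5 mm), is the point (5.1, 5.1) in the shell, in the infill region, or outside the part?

At z = 1.5 mm: the r=5 cylinder contributes a regular 32-gon of circumradius 5; the cube at (10, 10) (footprint 10.5×21.5) is included at this height; the cube at (-2, 11) does not reach this height (z outside [4.5, 11.5]); Subtracting the remaining from the first: starting from the r=5 cylinder, the 10.5×21.5 cube at (10, 10) misses the remaining region (no effect) — 1 connected region; the cube at (11, 10.5) is not intersected at this z (z outside [4, 7.5]); Taking the union: only the result so far is present, so the union is just that shape — 1 connected region. Overall, the cross-section is a single solid region. The nearest boundary edge runs (2.78, 4.16)→(3.54, 3.54); distance from the point to it = 2.21 mm. The point is not inside any of the regions above, so it lies outside the cross-section (2.21 mm from the nearest boundary).

outside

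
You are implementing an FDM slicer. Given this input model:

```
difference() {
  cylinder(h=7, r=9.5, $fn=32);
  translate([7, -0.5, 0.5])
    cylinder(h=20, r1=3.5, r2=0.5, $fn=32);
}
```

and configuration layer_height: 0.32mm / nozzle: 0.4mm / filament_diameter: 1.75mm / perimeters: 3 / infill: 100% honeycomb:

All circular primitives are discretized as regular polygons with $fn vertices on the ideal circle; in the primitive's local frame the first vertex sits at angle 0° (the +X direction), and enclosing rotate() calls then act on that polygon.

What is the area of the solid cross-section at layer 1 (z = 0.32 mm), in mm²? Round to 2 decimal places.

281.71 mm²

At z = 0.32 mm: the r=9.5 cylinder gives a regular 32-gon of circumradius 9.5 (constant along its height) (area = (32/2)·9.500²·sin(360°/32) = 281.71 mm²); the cone at (7, -0.5) does not reach this height (z outside [0.5, 20.5]); After the difference (first − rest): none of the subtracted shapes is present at this height, so the r=9.5 cylinder is unchanged — area = 281.71 mm². Overall, the cross-section is a single solid region. Net area = 281.71 mm².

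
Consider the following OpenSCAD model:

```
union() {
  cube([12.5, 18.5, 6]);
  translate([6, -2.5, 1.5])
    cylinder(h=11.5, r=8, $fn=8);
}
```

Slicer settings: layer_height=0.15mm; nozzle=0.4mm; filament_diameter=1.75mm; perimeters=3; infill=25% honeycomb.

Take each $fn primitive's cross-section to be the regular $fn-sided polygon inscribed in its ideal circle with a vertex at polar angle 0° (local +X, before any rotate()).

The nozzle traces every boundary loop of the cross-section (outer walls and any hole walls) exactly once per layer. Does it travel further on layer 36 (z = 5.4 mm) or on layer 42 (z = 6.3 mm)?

layer 36 (z = 5.4 mm)

Layer 36 (z = 5.4): the cube is present — its section is the full 12.5×18.5 rectangle (perimeter 62.00 mm); the cylinder at (6, -2.5): section is a regular 8-gon, circumradius r=8 (perimeter = 2·8·8.000·sin(180°/8) = 48.98 mm); Taking the union: the regions partially overlap (shared area 51.72 mm²), so the edge portions inside another operand are dropped and the merged outline is re-measured after clipping — boundary = 79.69 mm. So its perimeter = 79.69 mm. Layer 42 (z = 6.3): the cube does not reach this height (z outside [0, 6]); the r=8 cylinder at (6, -2.5) gives a regular 8-gon of circumradius 8 (constant along its height) (perimeter = 2·8·8.000·sin(180°/8) = 48.98 mm); Combining (union): only the r=8 cylinder at (6, -2.5) is present, so the union is just that shape — boundary = 48.98 mm. So its perimeter = 48.98 mm. Layer 36 is larger (79.69 vs 48.98 mm).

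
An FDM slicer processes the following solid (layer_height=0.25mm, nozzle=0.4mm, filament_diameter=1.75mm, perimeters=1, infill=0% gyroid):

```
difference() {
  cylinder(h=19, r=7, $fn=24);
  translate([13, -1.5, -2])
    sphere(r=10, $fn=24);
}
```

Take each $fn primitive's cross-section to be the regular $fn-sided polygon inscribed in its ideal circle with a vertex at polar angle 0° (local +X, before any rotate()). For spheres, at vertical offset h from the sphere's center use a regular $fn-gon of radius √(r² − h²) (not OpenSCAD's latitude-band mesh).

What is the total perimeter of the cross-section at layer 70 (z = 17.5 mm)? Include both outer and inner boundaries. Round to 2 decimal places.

At z = 17.5 mm: the cylinder: section is a regular 24-gon, circumradius r=7 (perimeter = 2·24·7.000·sin(180°/24) = 43.86 mm); the sphere at (13, -1.5) is absent (|z−center|=19.500 > r=10); Taking the first minus the rest: none of the subtracted shapes is present at this height, so the r=7 cylinder is unchanged — boundary = 43.86 mm. Overall, the cross-section is a single solid region. Total boundary length (outer) = 43.86 mm.

43.86 mm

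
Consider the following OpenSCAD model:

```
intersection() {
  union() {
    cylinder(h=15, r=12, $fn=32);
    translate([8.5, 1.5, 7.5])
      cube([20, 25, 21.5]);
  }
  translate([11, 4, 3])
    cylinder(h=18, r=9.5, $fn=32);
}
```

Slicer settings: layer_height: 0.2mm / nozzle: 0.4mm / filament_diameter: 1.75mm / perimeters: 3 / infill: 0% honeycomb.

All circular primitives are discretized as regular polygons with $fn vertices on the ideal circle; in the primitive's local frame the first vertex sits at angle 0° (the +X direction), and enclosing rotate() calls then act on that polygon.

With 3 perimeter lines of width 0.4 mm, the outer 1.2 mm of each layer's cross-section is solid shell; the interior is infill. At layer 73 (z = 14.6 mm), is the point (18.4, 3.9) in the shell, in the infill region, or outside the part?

At z = 14.6 mm: the r=12 cylinder gives a regular 32-gon of circumradius 12 (constant along its height); the 20×25 cube at (8.5, 1.5) contributes its full rectangle; Merging all regions: the regions partially overlap (shared area 14.92 mm²), so overlapping operands fuse into one piece — 1 connected region; the cylinder at (11, 4): section is a regular 32-gon, circumradius r=9.5; Taking the intersection: the r=9.5 cylinder at (11, 4) partially overlaps the result so far; clipping to the common part keeps 229.84 mm² — 1 connected region. Overall, the cross-section is a single solid region. The nearest boundary edge runs (20.50, 4.00)→(20.32, 2.15); distance from the point to it = 2.08 mm. The point is inside the cross-section and 2.08 mm from the nearest boundary — more than the 1.2 mm shell width (3 × 0.4), so it's in the infill interior.

infill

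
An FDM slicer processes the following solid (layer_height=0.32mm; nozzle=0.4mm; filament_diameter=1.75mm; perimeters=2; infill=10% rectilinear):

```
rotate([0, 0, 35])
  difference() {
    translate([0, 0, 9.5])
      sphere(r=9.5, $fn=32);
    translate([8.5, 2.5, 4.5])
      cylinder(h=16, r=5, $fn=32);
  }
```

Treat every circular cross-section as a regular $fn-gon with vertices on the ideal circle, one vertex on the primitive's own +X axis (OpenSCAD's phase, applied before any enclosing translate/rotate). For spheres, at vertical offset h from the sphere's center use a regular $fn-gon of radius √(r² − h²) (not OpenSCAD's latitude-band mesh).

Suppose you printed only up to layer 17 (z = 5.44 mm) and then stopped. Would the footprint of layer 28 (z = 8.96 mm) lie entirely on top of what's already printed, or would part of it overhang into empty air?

part overhangs

Compare the two slices. At z = 5.44: the r=9.5 sphere slices to a regular 32-gon of circumradius 8.589 (√(r²−h²) with h=4.06 from center) (area = (32/2)·8.589²·sin(360°/32) = 230.26 mm²); the cylinder at (8.5, 2.5): section is a regular 32-gon, circumradius r=5 (area = (32/2)·5.000²·sin(360°/32) = 78.04 mm²); After the difference (first − rest): starting from the r=9.5 sphere (230.26 mm²), the r=5 cylinder at (8.5, 2.5) partially overlaps it — only the 31.33 mm² overlap (of its 78.04 mm²) is removed, clipping the outline — area = 198.93 mm²; (whole slice rotated 35° about Z — lengths, areas and connectivity unchanged). At z = 8.96: the r=9.5 sphere contributes a regular 32-gon of circumradius √(9.5²−0.54²) = 9.485 (area = (32/2)·9.485²·sin(360°/32) = 280.80 mm²); the r=5 cylinder at (8.5, 2.5) gives a regular 32-gon of circumradius 5 (constant along its height) (area = (32/2)·5.000²·sin(360°/32) = 78.04 mm²); Subtracting the remaining from the first: starting from the r=9.5 sphere (280.80 mm²), the r=5 cylinder at (8.5, 2.5) partially overlaps it — only the 40.42 mm² overlap (of its 78.04 mm²) is removed, clipping the outline — area = 240.39 mm²; (rotated 35° about Z; rotation is an isometry so areas/perimeters/island counts are preserved). Checking containment: at z = 8.96 the cross-section extends beyond the z = 5.44 cross-section by about 41.46 mm².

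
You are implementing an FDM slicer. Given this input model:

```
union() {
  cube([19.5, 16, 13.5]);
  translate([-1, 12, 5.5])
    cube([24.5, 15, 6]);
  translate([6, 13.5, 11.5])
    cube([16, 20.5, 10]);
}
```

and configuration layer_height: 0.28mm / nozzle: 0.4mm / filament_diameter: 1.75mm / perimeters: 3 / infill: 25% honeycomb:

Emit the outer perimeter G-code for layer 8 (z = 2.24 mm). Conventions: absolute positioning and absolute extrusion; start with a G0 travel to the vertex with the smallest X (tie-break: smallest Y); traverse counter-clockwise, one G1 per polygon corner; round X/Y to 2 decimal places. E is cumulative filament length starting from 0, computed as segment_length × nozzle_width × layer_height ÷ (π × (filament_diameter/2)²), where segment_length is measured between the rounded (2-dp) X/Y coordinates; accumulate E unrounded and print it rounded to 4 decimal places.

G0 X0.00 Y0.00 Z2.24
G1 X19.50 Y0.00 E0.9080
G1 X19.50 Y16.00 E1.6530
G1 X0.00 Y16.00 E2.5610
G1 X0.00 Y0.00 E3.3061

At z = 2.24 mm: the cube is present — its section is the full 19.5×16 rectangle; the cube at (-1, 12) is not intersected at this z (z outside [5.5, 11.5]); the cube at (6, 13.5) is absent (z outside [11.5, 21.5]); Combining (union): only the 19.5×16 cube is present, so the union is just that shape — 1 connected region. The outline is a single polygon with 4 vertices. Extrusion per mm of travel: 0.4 × 0.28 / (π × 0.875²) = 0.046564. Accumulating E over each segment gives final E = 3.3061.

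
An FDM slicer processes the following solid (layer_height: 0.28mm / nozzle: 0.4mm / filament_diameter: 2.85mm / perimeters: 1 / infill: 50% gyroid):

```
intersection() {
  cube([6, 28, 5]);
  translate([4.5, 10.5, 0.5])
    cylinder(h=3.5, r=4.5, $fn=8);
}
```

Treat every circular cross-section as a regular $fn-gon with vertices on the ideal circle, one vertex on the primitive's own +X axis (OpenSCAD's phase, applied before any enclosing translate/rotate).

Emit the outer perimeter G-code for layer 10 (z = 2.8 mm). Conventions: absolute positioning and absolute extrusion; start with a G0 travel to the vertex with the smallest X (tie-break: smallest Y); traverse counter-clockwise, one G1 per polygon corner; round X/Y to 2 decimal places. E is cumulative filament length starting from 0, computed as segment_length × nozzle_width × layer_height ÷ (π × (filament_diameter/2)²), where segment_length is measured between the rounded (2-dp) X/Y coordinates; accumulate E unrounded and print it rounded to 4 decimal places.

G0 X0.00 Y10.50 Z2.80
G1 X1.32 Y7.32 E0.0604
G1 X4.50 Y6.00 E0.1209
G1 X6.00 Y6.62 E0.1494
G1 X6.00 Y14.38 E0.2856
G1 X4.50 Y15.00 E0.3141
G1 X1.32 Y13.68 E0.3746
G1 X0.00 Y10.50 E0.4350

At z = 2.8 mm: the 6×28 cube contributes its full rectangle; the cylinder at (4.5, 10.5): section is a regular 8-gon, circumradius r=4.5; Keeping only the common overlap: the r=4.5 cylinder at (4.5, 10.5) partially overlaps the 6×28 cube; clipping to the common part keeps 41.21 mm² — 1 connected region. The outline is a single polygon with 7 vertices. Extrusion per mm of travel: 0.4 × 0.28 / (π × 1.425²) = 0.017557. Accumulating E over each segment gives final E = 0.4350.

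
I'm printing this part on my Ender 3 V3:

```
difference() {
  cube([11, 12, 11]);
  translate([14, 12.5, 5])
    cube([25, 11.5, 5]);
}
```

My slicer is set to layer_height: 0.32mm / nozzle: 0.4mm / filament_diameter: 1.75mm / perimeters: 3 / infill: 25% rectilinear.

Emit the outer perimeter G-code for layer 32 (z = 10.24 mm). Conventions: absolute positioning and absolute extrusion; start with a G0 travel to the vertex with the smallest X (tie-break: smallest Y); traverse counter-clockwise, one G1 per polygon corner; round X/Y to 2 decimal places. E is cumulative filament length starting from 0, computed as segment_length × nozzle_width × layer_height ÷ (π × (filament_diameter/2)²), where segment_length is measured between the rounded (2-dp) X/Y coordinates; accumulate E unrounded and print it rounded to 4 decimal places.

At z = 10.24 mm: the 11×12 cube contributes its full rectangle; the cube at (14, 12.5) does not reach this height (z outside [5, 10]); After the difference (first − rest): none of the subtracted shapes is present at this height, so the 11×12 cube is unchanged — 1 connected region. The outline is a single polygon with 4 vertices. Extrusion per mm of travel: 0.4 × 0.32 / (π × 0.875²) = 0.053216. Accumulating E over each segment gives final E = 2.4479.

G0 X0.00 Y0.00 Z10.24
G1 X11.00 Y0.00 E0.5854
G1 X11.00 Y12.00 E1.2240
G1 X0.00 Y12.00 E1.8094
G1 X0.00 Y0.00 E2.4479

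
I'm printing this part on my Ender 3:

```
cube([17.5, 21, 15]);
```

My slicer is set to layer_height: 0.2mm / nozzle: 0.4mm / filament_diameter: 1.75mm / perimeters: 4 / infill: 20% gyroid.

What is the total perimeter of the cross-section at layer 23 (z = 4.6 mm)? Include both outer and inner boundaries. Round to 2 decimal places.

77.00 mm

At z = 4.6 mm: the cube is present — its section is the full 17.5×21 rectangle (perimeter 77.00 mm). Overall, the cross-section is a single solid region. Total boundary length (outer) = 77.00 mm.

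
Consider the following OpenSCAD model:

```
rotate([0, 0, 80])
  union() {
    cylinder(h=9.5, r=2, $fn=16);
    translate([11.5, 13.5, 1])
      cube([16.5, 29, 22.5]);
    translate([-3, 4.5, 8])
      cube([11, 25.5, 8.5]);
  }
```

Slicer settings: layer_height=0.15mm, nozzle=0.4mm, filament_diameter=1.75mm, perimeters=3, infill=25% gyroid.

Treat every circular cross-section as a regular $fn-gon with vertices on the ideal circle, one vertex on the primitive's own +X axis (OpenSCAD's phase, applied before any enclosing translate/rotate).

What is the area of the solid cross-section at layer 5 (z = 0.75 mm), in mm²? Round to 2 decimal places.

At z = 0.75 mm: the r=2 cylinder contributes a regular 16-gon of circumradius 2 (area = (16/2)·2.000²·sin(360°/16) = 12.25 mm²); the cube at (11.5, 13.5) does not reach this height (z outside [1, 23.5]); the cube at (-3, 4.5) is not intersected at this z (z outside [8, 16.5]); Taking the union: only the r=2 cylinder is present, so the union is just that shape — area = 12.25 mm²; (rotated 80° about Z; rotation is an isometry so areas/perimeters/island counts are preserved). Overall, the cross-section is a single solid region. Net area = 12.25 mm².

12.25 mm²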